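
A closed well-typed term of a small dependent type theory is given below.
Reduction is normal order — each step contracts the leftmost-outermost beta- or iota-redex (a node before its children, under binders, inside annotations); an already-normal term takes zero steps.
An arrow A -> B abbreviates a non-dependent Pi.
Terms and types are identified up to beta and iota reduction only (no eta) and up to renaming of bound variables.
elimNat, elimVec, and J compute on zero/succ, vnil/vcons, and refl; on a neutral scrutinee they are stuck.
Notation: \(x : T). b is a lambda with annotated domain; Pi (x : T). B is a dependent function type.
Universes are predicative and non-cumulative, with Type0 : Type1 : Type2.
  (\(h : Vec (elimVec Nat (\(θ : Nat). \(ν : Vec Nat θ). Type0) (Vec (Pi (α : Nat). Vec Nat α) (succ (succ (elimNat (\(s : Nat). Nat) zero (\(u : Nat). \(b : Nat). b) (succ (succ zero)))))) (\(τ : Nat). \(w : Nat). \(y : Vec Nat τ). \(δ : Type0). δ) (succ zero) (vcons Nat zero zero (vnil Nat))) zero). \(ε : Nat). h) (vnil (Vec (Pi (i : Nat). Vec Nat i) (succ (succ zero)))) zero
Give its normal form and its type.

resulting normal form:
  vnil (Vec (Pi (h : Nat). Vec Nat h) (succ (succ zero)))
the term's type:
  Vec (Vec (Pi (h : Nat). Vec Nat h) (succ (succ zero))) zero


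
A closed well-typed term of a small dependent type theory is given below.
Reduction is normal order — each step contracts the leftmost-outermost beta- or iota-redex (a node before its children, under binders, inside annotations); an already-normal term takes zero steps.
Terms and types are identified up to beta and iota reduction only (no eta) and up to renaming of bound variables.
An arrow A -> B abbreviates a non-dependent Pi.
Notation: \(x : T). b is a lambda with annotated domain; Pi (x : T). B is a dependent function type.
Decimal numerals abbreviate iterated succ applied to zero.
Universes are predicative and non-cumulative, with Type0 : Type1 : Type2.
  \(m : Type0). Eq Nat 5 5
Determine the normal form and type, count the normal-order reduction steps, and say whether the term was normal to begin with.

resulting normal form:
  \(m : Type0). Eq Nat 5 5
type:
  Type0 -> Type0
steps to reach normal form (normal order): 0
started in normal form: yes


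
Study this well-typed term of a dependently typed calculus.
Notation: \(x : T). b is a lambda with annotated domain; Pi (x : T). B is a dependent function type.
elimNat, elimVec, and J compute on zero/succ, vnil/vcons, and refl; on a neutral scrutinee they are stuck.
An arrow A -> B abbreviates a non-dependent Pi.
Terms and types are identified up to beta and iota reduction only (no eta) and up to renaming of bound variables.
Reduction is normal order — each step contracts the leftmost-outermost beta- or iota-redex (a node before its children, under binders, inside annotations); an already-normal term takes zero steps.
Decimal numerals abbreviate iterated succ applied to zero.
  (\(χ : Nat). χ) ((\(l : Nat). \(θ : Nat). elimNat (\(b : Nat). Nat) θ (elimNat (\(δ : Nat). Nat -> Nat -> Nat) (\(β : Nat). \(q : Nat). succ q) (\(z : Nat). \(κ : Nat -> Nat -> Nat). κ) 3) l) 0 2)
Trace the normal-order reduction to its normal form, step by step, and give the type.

normal-order reduction:
  (\(χ : Nat). χ) ((\(l : Nat). \(θ : Nat). elimNat (\(b : Nat). Nat) θ (elimNat (\(δ : Nat). Nat -> Nat -> Nat) (\(β : Nat). \(q : Nat). succ q) (\(z : Nat). \(κ : Nat -> Nat -> Nat). κ) 3) l) 0 2)
  ~> (\(χ : Nat). \(l : Nat). elimNat (\(θ : Nat). Nat) l (elimNat (\(b : Nat). Nat -> Nat -> Nat) (\(δ : Nat). \(β : Nat). succ β) (\(q : Nat). \(z : Nat -> Nat -> Nat). z) 3) χ) 0 2
  ~> (\(χ : Nat). elimNat (\(l : Nat). Nat) χ (elimNat (\(θ : Nat). Nat -> Nat -> Nat) (\(b : Nat). \(δ : Nat). succ δ) (\(β : Nat). \(q : Nat -> Nat -> Nat). q) 3) 0) 2
  ~> elimNat (\(χ : Nat). Nat) 2 (elimNat (\(l : Nat). Nat -> Nat -> Nat) (\(θ : Nat). \(b : Nat). succ b) (\(δ : Nat). \(β : Nat -> Nat -> Nat). β) 3) 0
  ~> 2
inferred type:
  Nat


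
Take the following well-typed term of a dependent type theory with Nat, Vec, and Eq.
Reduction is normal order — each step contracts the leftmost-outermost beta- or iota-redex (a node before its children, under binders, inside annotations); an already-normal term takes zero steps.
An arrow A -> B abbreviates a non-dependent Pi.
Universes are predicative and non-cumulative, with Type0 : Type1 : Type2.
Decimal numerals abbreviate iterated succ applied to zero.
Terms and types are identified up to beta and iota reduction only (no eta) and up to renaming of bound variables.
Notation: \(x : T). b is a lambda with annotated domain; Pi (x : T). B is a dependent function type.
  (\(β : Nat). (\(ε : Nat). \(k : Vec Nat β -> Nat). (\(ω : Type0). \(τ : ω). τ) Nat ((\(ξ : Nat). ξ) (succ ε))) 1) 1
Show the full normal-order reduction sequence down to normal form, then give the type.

reduction (normal order):
  (\(β : Nat). (\(ε : Nat). \(k : Vec Nat β -> Nat). (\(ω : Type0). \(τ : ω). τ) Nat ((\(ξ : Nat). ξ) (succ ε))) 1) 1
  ~> (\(β : Nat). \(ε : Vec Nat 1 -> Nat). (\(k : Type0). \(ω : k). ω) Nat ((\(τ : Nat). τ) (succ β))) 1
  ~> \(β : Vec Nat 1 -> Nat). (\(ε : Type0). \(k : ε). k) Nat ((\(ω : Nat). ω) 2)
  ~> \(β : Vec Nat 1 -> Nat). (\(ε : Nat). ε) ((\(k : Nat). k) 2)
  ~> \(β : Vec Nat 1 -> Nat). (\(ε : Nat). ε) 2
  ~> \(β : Vec Nat 1 -> Nat). 2
type:
  (Vec Nat 1 -> Nat) -> Nat


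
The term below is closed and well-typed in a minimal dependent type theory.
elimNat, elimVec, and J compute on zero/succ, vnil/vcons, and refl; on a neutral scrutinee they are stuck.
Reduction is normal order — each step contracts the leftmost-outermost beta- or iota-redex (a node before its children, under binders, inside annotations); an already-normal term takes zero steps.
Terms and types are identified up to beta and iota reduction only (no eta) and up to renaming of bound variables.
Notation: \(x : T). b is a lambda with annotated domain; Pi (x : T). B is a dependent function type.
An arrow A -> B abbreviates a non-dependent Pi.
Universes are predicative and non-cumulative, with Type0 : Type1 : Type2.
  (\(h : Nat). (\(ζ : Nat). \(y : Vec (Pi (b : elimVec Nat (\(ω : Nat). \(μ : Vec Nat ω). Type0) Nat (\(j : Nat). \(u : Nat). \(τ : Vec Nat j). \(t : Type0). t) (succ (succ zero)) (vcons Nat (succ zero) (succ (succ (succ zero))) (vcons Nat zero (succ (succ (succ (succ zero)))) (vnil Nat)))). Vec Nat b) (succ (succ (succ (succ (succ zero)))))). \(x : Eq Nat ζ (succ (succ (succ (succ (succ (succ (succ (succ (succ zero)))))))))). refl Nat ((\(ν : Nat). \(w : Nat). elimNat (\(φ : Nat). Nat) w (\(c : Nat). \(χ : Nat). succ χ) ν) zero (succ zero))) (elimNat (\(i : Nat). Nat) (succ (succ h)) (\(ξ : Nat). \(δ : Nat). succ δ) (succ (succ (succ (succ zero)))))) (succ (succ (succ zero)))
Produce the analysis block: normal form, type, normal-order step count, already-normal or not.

resulting normal form:
  \(h : Vec (Pi (ζ : Nat). Vec Nat ζ) (succ (succ (succ (succ (succ zero)))))). \(y : Eq Nat (succ (succ (succ (succ (succ (succ (succ (succ (succ zero))))))))) (succ (succ (succ (succ (succ (succ (succ (succ (succ zero)))))))))). refl Nat (succ zero)
inferred type:
  Vec (Pi (h : Nat). Vec Nat h) (succ (succ (succ (succ (succ zero))))) -> Eq Nat (succ (succ (succ (succ (succ (succ (succ (succ (succ zero))))))))) (succ (succ (succ (succ (succ (succ (succ (succ (succ zero))))))))) -> Eq Nat (succ zero) (succ zero)
steps to reach normal form (normal order): 29
started in normal form: no
first contracted redex: a beta-redex


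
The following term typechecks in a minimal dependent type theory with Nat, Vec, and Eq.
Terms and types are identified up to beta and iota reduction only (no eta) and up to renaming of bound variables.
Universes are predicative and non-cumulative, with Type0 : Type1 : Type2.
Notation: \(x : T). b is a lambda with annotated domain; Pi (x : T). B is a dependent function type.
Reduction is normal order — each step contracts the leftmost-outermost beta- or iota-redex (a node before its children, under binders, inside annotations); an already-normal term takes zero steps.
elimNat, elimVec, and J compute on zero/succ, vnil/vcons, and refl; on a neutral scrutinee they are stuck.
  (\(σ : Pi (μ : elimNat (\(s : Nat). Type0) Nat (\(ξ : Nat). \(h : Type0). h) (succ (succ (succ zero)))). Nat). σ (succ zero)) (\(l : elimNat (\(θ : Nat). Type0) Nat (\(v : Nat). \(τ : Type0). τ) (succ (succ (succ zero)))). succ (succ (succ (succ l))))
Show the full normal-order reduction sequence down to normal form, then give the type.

reduction (normal order):
  (\(σ : Pi (μ : elimNat (\(s : Nat). Type0) Nat (\(ξ : Nat). \(h : Type0). h) (succ (succ (succ zero)))). Nat). σ (succ zero)) (\(l : elimNat (\(θ : Nat). Type0) Nat (\(v : Nat). \(τ : Type0). τ) (succ (succ (succ zero)))). succ (succ (succ (succ l))))
  ~> (\(σ : elimNat (\(μ : Nat). Type0) Nat (\(s : Nat). \(ξ : Type0). ξ) (succ (succ (succ zero)))). succ (succ (succ (succ σ)))) (succ zero)
  ~> succ (succ (succ (succ (succ zero))))
inferred type:
  Nat


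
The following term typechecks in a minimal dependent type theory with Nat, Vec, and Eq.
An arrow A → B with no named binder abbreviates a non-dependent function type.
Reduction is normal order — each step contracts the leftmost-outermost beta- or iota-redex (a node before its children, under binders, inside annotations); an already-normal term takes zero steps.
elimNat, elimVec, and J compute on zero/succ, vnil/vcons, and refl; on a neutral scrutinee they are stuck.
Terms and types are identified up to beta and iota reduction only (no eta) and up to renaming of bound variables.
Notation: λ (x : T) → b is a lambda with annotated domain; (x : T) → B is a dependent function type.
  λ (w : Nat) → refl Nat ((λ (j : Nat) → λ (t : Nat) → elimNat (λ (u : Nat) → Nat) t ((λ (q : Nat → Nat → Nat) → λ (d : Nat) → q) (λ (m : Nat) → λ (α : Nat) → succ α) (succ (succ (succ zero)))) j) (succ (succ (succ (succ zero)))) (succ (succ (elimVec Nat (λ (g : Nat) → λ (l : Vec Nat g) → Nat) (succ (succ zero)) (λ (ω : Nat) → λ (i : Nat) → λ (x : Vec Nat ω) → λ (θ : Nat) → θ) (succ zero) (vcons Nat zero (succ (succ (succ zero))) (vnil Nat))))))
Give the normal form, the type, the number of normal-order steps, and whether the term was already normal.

reduced normal form:
  λ (w : Nat) → refl Nat (succ (succ (succ (succ (succ (succ (succ (succ zero))))))))
inferred type:
  Nat → Eq Nat (succ (succ (succ (succ (succ (succ (succ (succ zero)))))))) (succ (succ (succ (succ (succ (succ (succ (succ zero))))))))
reduction steps (normal order): 29
started in normal form: no
first redex: a beta-redex


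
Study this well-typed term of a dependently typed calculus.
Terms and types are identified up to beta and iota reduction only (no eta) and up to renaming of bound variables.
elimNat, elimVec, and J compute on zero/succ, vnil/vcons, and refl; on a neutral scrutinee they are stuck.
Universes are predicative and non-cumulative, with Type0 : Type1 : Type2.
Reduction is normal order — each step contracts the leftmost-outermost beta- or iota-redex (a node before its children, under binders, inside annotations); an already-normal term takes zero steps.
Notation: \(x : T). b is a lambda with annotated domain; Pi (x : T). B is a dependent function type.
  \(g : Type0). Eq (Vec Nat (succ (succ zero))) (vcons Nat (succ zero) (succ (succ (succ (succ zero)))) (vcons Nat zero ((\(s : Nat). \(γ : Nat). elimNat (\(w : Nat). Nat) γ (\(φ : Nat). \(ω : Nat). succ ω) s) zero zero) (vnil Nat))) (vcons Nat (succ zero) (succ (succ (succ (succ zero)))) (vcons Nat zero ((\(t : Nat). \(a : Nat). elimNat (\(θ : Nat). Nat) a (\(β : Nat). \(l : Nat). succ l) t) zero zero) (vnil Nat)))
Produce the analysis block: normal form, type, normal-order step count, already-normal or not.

resulting normal form:
  \(g : Type0). Eq (Vec Nat (succ (succ zero))) (vcons Nat (succ zero) (succ (succ (succ (succ zero)))) (vcons Nat zero zero (vnil Nat))) (vcons Nat (succ zero) (succ (succ (succ (succ zero)))) (vcons Nat zero zero (vnil Nat)))
the term's type:
  Pi (g : Type0). Type0
steps to reach normal form (normal order): 6
term was already normal: no
first contracted redex: a beta-redex


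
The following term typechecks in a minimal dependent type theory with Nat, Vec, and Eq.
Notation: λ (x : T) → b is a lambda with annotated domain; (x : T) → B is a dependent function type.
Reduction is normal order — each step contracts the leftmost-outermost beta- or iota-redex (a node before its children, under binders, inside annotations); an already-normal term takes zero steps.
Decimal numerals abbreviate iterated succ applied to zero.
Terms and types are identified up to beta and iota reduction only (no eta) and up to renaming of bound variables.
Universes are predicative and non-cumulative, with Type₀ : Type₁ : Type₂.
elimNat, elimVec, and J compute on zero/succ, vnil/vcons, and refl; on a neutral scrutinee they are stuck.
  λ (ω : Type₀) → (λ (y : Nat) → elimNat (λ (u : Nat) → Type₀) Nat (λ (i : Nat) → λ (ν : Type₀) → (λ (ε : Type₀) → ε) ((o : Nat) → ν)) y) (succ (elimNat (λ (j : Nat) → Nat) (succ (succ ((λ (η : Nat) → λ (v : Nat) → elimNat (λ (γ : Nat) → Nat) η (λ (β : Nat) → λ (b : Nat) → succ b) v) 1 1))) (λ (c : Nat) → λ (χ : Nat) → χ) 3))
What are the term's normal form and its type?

normal form:
  λ (ω : Type₀) → (y : Nat) → (u : Nat) → (i : Nat) → (ν : Nat) → (ε : Nat) → Nat
the term's type:
  (ω : Type₀) → Type₀
observation: 35 normal-order steps normalize the term, beginning with a beta-redex.


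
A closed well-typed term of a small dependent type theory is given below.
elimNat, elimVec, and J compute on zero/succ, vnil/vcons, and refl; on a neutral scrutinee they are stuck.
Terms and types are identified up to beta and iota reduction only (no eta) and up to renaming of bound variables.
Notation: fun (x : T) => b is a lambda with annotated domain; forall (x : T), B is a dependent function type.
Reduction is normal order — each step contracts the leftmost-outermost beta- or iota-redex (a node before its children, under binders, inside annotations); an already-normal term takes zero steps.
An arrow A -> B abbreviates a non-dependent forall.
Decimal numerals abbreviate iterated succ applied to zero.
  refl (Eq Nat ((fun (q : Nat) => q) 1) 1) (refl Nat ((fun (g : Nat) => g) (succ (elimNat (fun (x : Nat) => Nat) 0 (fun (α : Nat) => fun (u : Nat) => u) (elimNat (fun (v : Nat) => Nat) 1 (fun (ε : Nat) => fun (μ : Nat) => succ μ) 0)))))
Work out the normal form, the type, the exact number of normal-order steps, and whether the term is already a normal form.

normal form:
  refl (Eq Nat 1 1) (refl Nat 1)
type:
  Eq (Eq Nat 1 1) (refl Nat 1) (refl Nat 1)
steps to reach normal form (normal order): 7
term was already normal: no
first contracted redex: a beta-redex


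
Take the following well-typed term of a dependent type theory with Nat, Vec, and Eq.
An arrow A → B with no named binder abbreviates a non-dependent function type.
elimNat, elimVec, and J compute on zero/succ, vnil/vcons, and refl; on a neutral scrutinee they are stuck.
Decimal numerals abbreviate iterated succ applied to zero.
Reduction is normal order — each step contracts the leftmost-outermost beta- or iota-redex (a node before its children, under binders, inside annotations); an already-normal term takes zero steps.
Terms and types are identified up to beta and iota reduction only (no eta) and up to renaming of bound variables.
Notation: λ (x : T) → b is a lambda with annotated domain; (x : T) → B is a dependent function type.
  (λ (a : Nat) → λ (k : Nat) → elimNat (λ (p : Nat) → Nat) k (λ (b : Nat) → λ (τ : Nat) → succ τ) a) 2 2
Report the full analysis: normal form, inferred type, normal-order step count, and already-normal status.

normal form:
  4
inferred type:
  Nat
normal-order step count: 9
already normal: no
first redex: a beta-redex


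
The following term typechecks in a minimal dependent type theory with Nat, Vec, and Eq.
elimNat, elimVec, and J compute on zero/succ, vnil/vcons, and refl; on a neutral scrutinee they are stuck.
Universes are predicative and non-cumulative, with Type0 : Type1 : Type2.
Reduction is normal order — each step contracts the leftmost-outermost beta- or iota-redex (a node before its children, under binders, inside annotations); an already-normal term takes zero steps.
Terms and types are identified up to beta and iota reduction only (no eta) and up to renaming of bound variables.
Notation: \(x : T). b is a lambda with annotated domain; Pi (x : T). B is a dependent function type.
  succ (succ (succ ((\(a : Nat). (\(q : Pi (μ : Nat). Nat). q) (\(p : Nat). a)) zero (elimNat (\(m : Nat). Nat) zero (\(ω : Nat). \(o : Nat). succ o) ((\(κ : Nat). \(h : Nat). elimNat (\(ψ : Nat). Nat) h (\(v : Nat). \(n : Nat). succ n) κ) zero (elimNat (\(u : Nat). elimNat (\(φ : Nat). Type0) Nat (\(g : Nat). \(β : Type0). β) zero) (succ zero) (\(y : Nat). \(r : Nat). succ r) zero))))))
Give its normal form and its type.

normal form:
  succ (succ (succ zero))
the term's type:
  Nat
observation: the leftmost-outermost redex is a beta-redex, and normalization takes 3 steps.


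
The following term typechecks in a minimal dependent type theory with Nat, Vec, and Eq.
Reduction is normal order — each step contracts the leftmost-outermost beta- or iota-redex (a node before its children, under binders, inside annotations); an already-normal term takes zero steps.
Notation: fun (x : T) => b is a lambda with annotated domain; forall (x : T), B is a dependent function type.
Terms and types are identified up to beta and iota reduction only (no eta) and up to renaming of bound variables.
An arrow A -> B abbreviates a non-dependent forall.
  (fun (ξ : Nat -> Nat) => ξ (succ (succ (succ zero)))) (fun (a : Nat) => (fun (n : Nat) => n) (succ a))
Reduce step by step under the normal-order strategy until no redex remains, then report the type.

normal-order reduction:
  (fun (ξ : Nat -> Nat) => ξ (succ (succ (succ zero)))) (fun (a : Nat) => (fun (n : Nat) => n) (succ a))
  ~> (fun (ξ : Nat) => (fun (a : Nat) => a) (succ ξ)) (succ (succ (succ zero)))
  ~> (fun (ξ : Nat) => ξ) (succ (succ (succ (succ zero))))
  ~> succ (succ (succ (succ zero)))
inferred type:
  Nat


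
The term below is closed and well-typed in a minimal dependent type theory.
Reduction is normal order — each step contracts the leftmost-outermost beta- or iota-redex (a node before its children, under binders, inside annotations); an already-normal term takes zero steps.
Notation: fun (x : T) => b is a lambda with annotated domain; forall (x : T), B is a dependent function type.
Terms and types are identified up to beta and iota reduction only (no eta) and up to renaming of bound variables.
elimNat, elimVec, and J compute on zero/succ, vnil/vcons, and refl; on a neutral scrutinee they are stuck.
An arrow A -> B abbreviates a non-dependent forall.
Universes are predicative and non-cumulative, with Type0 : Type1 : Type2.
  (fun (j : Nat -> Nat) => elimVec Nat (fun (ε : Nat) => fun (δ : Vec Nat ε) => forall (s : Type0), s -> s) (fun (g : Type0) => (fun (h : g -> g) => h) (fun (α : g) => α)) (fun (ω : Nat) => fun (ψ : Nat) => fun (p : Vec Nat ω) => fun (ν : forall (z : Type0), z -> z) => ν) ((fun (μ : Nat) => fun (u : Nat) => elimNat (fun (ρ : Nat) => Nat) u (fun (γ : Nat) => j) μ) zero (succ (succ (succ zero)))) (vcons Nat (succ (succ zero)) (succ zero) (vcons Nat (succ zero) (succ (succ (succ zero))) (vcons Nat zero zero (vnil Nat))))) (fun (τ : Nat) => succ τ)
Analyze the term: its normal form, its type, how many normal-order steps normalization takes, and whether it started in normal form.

resulting normal form:
  fun (j : Type0) => fun (ε : j) => ε
the term's type:
  forall (j : Type0), j -> j
normal-order step count: 18
started in normal form: no
first contracted redex: a beta-redex


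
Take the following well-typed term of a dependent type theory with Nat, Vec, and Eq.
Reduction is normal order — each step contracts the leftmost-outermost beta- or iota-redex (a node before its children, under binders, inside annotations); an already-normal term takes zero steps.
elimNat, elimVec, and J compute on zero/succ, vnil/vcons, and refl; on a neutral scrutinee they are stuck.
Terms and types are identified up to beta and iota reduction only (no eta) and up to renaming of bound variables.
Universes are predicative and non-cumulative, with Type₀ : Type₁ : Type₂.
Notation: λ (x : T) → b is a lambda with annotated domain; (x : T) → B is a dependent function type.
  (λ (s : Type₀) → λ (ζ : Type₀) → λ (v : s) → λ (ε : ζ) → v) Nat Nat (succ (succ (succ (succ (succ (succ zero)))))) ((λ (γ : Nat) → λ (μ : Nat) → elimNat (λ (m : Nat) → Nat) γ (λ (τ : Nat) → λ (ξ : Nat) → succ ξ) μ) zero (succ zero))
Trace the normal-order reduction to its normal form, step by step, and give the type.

normal-order reduction:
  (λ (s : Type₀) → λ (ζ : Type₀) → λ (v : s) → λ (ε : ζ) → v) Nat Nat (succ (succ (succ (succ (succ (succ zero)))))) ((λ (γ : Nat) → λ (μ : Nat) → elimNat (λ (m : Nat) → Nat) γ (λ (τ : Nat) → λ (ξ : Nat) → succ ξ) μ) zero (succ zero))
  ~> (λ (s : Type₀) → λ (ζ : Nat) → λ (v : s) → ζ) Nat (succ (succ (succ (succ (succ (succ zero)))))) ((λ (ε : Nat) → λ (γ : Nat) → elimNat (λ (μ : Nat) → Nat) ε (λ (m : Nat) → λ (τ : Nat) → succ τ) γ) zero (succ zero))
  ~> (λ (s : Nat) → λ (ζ : Nat) → s) (succ (succ (succ (succ (succ (succ zero)))))) ((λ (v : Nat) → λ (ε : Nat) → elimNat (λ (γ : Nat) → Nat) v (λ (μ : Nat) → λ (m : Nat) → succ m) ε) zero (succ zero))
  ~> (λ (s : Nat) → succ (succ (succ (succ (succ (succ zero)))))) ((λ (ζ : Nat) → λ (v : Nat) → elimNat (λ (ε : Nat) → Nat) ζ (λ (γ : Nat) → λ (μ : Nat) → succ μ) v) zero (succ zero))
  ~> succ (succ (succ (succ (succ (succ zero)))))
the term's type:
  Nat


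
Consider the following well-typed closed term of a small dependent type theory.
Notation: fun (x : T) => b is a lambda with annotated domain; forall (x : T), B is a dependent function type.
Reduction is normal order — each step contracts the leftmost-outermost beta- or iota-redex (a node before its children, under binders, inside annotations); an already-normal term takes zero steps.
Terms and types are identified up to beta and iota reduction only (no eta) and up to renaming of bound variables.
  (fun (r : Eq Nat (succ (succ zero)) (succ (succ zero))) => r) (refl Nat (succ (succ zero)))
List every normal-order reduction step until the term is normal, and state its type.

normal-order reduction sequence:
  (fun (r : Eq Nat (succ (succ zero)) (succ (succ zero))) => r) (refl Nat (succ (succ zero)))
  ~> refl Nat (succ (succ zero))
the term's type:
  Eq Nat (succ (succ zero)) (succ (succ zero))


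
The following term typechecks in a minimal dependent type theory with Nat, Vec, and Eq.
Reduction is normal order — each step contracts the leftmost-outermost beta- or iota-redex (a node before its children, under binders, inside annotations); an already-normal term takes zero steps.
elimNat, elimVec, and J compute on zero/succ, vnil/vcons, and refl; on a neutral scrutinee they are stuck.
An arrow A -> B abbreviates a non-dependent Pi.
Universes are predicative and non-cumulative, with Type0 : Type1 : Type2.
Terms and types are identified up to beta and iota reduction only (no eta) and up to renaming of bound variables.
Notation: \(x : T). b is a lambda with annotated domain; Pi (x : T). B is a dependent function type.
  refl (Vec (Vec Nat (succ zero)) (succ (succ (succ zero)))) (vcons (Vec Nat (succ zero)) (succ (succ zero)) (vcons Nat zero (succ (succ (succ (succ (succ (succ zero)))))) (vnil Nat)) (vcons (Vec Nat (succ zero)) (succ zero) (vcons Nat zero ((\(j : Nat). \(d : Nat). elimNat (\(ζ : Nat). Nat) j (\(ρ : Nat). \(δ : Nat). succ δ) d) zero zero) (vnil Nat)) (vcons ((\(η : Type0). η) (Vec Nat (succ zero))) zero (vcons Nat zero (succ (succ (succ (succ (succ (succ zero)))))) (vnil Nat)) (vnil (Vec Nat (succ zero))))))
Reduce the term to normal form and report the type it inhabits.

reduced normal form:
  refl (Vec (Vec Nat (succ zero)) (succ (succ (succ zero)))) (vcons (Vec Nat (succ zero)) (succ (succ zero)) (vcons Nat zero (succ (succ (succ (succ (succ (succ zero)))))) (vnil Nat)) (vcons (Vec Nat (succ zero)) (succ zero) (vcons Nat zero zero (vnil Nat)) (vcons (Vec Nat (succ zero)) zero (vcons Nat zero (succ (succ (succ (succ (succ (succ zero)))))) (vnil Nat)) (vnil (Vec Nat (succ zero))))))
the term's type:
  Eq (Vec (Vec Nat (succ zero)) (succ (succ (succ zero)))) (vcons (Vec Nat (succ zero)) (succ (succ zero)) (vcons Nat zero (succ (succ (succ (succ (succ (succ zero)))))) (vnil Nat)) (vcons (Vec Nat (succ zero)) (succ zero) (vcons Nat zero zero (vnil Nat)) (vcons (Vec Nat (succ zero)) zero (vcons Nat zero (succ (succ (succ (succ (succ (succ zero)))))) (vnil Nat)) (vnil (Vec Nat (succ zero)))))) (vcons (Vec Nat (succ zero)) (succ (succ zero)) (vcons Nat zero (succ (succ (succ (succ (succ (succ zero)))))) (vnil Nat)) (vcons (Vec Nat (succ zero)) (succ zero) (vcons Nat zero zero (vnil Nat)) (vcons (Vec Nat (succ zero)) zero (vcons Nat zero (succ (succ (succ (succ (succ (succ zero)))))) (vnil Nat)) (vnil (Vec Nat (succ zero))))))
observation: the first redex contracted is a beta-redex; the normal form is reached in 4 normal-order steps.


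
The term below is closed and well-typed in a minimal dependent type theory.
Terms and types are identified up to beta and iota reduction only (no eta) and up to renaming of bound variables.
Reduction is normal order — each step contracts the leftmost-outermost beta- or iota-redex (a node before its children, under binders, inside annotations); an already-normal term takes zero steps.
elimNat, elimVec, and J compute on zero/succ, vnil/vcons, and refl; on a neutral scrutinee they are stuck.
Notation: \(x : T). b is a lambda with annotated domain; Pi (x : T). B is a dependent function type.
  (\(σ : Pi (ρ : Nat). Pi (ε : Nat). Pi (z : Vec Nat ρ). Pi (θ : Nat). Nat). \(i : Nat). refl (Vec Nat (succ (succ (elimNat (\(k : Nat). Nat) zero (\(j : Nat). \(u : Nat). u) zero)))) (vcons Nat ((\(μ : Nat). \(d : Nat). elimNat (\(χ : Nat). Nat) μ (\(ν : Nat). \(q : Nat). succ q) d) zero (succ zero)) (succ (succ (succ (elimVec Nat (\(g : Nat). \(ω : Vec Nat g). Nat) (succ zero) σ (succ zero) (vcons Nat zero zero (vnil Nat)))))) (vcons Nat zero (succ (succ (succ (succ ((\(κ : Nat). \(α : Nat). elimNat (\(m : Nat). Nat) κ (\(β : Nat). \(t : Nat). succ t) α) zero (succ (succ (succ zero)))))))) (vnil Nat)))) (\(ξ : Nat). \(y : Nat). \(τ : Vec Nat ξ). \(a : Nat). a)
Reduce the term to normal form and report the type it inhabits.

reduced normal form:
  \(σ : Nat). refl (Vec Nat (succ (succ zero))) (vcons Nat (succ zero) (succ (succ (succ (succ zero)))) (vcons Nat zero (succ (succ (succ (succ (succ (succ (succ zero))))))) (vnil Nat)))
type:
  Pi (σ : Nat). Eq (Vec Nat (succ (succ zero))) (vcons Nat (succ zero) (succ (succ (succ (succ zero)))) (vcons Nat zero (succ (succ (succ (succ (succ (succ (succ zero))))))) (vnil Nat))) (vcons Nat (succ zero) (succ (succ (succ (succ zero)))) (vcons Nat zero (succ (succ (succ (succ (succ (succ (succ zero))))))) (vnil Nat)))


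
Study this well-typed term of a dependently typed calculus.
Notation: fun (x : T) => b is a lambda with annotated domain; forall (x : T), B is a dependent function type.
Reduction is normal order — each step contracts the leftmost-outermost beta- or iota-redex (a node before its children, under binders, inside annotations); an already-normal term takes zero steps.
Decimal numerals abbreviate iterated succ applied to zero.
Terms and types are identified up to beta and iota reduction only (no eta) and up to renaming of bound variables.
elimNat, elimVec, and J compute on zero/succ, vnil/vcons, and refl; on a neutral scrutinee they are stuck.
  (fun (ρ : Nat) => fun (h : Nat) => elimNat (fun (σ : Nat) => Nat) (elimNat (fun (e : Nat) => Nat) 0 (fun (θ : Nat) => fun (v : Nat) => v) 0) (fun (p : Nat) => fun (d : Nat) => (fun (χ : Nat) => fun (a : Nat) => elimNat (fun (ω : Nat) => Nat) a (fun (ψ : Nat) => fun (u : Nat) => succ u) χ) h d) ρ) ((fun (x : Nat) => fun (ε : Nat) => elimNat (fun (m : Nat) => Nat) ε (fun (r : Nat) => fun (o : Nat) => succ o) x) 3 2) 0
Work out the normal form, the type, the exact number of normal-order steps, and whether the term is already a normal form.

resulting normal form:
  0
the term's type:
  Nat
reduction steps (normal order): 34
already normal: no
first redex: a beta-redex


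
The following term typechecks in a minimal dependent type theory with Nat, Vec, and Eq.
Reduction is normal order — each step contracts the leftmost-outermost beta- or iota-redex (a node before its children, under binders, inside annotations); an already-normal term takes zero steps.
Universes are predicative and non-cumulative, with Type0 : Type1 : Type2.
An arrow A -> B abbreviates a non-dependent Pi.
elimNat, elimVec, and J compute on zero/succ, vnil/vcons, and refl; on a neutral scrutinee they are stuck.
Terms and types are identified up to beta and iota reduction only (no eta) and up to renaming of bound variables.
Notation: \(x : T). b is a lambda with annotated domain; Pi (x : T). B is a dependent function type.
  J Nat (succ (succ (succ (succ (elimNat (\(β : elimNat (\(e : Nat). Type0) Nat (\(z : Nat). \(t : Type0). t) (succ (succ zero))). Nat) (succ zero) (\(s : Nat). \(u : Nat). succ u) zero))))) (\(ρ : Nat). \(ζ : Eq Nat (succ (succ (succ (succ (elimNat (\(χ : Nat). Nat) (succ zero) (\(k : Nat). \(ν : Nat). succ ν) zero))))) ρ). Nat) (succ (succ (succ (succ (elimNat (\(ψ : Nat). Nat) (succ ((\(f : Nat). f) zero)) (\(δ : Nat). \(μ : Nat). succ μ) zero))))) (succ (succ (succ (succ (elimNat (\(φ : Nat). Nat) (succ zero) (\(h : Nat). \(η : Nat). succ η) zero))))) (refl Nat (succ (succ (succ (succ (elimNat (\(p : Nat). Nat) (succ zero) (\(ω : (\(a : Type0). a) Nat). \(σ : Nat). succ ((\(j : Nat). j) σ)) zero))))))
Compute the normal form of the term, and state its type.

normal form:
  succ (succ (succ (succ (succ zero))))
type:
  Nat
observation: 3 normal-order steps separate the term from its normal form.


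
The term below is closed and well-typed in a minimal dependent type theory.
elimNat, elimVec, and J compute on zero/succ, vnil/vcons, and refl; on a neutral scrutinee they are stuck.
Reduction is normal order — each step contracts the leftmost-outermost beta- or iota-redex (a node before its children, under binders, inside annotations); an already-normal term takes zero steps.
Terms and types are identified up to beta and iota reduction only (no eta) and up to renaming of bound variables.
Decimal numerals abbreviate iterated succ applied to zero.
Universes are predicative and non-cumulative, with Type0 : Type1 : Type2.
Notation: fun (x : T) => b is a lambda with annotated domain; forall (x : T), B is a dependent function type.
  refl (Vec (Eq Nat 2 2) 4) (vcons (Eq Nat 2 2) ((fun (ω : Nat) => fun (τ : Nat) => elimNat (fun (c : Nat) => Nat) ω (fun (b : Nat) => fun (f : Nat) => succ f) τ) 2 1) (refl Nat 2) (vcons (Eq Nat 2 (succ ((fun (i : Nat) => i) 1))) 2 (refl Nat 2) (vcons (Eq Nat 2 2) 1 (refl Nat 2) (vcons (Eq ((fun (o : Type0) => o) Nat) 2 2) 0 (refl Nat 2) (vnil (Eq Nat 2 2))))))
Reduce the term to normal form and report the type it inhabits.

reduced normal form:
  refl (Vec (Eq Nat 2 2) 4) (vcons (Eq Nat 2 2) 3 (refl Nat 2) (vcons (Eq Nat 2 2) 2 (refl Nat 2) (vcons (Eq Nat 2 2) 1 (refl Nat 2) (vcons (Eq Nat 2 2) 0 (refl Nat 2) (vnil (Eq Nat 2 2))))))
inferred type:
  Eq (Vec (Eq Nat 2 2) 4) (vcons (Eq Nat 2 2) 3 (refl Nat 2) (vcons (Eq Nat 2 2) 2 (refl Nat 2) (vcons (Eq Nat 2 2) 1 (refl Nat 2) (vcons (Eq Nat 2 2) 0 (refl Nat 2) (vnil (Eq Nat 2 2)))))) (vcons (Eq Nat 2 2) 3 (refl Nat 2) (vcons (Eq Nat 2 2) 2 (refl Nat 2) (vcons (Eq Nat 2 2) 1 (refl Nat 2) (vcons (Eq Nat 2 2) 0 (refl Nat 2) (vnil (Eq Nat 2 2))))))


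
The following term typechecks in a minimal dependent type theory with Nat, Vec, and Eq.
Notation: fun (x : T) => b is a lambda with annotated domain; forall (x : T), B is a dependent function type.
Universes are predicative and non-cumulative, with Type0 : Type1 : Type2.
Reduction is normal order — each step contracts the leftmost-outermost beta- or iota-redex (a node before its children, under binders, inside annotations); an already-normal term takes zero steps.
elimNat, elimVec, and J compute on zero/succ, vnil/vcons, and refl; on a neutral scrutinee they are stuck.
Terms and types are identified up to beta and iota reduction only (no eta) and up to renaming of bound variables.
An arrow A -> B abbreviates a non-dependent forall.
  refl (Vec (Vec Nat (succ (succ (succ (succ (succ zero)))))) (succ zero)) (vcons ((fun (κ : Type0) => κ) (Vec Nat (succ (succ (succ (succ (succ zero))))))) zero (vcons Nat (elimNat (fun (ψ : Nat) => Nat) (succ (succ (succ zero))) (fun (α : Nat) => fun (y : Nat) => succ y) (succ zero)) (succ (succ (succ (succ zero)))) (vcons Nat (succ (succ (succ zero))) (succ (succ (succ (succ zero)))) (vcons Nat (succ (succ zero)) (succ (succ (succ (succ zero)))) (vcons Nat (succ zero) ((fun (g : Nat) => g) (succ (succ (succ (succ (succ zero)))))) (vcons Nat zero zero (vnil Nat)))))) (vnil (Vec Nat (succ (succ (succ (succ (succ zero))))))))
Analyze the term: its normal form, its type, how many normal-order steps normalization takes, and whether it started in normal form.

normal form:
  refl (Vec (Vec Nat (succ (succ (succ (succ (succ zero)))))) (succ zero)) (vcons (Vec Nat (succ (succ (succ (succ (succ zero)))))) zero (vcons Nat (succ (succ (succ (succ zero)))) (succ (succ (succ (succ zero)))) (vcons Nat (succ (succ (succ zero))) (succ (succ (succ (succ zero)))) (vcons Nat (succ (succ zero)) (succ (succ (succ (succ zero)))) (vcons Nat (succ zero) (succ (succ (succ (succ (succ zero))))) (vcons Nat zero zero (vnil Nat)))))) (vnil (Vec Nat (succ (succ (succ (succ (succ zero))))))))
inferred type:
  Eq (Vec (Vec Nat (succ (succ (succ (succ (succ zero)))))) (succ zero)) (vcons (Vec Nat (succ (succ (succ (succ (succ zero)))))) zero (vcons Nat (succ (succ (succ (succ zero)))) (succ (succ (succ (succ zero)))) (vcons Nat (succ (succ (succ zero))) (succ (succ (succ (succ zero)))) (vcons Nat (succ (succ zero)) (succ (succ (succ (succ zero)))) (vcons Nat (succ zero) (succ (succ (succ (succ (succ zero))))) (vcons Nat zero zero (vnil Nat)))))) (vnil (Vec Nat (succ (succ (succ (succ (succ zero)))))))) (vcons (Vec Nat (succ (succ (succ (succ (succ zero)))))) zero (vcons Nat (succ (succ (succ (succ zero)))) (succ (succ (succ (succ zero)))) (vcons Nat (succ (succ (succ zero))) (succ (succ (succ (succ zero)))) (vcons Nat (succ (succ zero)) (succ (succ (succ (succ zero)))) (vcons Nat (succ zero) (succ (succ (succ (succ (succ zero))))) (vcons Nat zero zero (vnil Nat)))))) (vnil (Vec Nat (succ (succ (succ (succ (succ zero))))))))
normal-order step count: 6
started in normal form: no
first redex: a beta-redex


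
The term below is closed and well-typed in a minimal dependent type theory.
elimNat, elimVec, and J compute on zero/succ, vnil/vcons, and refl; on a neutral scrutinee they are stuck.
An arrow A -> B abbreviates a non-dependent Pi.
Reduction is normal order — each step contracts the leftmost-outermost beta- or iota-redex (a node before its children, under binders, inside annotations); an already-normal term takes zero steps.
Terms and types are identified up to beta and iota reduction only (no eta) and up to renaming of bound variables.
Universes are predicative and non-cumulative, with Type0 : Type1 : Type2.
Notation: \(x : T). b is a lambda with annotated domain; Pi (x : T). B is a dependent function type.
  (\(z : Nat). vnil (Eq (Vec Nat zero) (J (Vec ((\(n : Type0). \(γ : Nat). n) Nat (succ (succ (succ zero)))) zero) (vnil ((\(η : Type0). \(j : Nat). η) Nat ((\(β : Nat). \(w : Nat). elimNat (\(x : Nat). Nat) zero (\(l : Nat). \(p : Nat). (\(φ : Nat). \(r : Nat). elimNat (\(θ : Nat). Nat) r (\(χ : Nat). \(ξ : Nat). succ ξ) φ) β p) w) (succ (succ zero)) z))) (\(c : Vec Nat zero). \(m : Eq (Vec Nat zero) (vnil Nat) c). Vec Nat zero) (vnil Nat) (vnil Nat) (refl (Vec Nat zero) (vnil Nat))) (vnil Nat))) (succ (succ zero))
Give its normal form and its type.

reduced normal form:
  vnil (Eq (Vec Nat zero) (vnil Nat) (vnil Nat))
type:
  Vec (Eq (Vec Nat zero) (vnil Nat) (vnil Nat)) zero


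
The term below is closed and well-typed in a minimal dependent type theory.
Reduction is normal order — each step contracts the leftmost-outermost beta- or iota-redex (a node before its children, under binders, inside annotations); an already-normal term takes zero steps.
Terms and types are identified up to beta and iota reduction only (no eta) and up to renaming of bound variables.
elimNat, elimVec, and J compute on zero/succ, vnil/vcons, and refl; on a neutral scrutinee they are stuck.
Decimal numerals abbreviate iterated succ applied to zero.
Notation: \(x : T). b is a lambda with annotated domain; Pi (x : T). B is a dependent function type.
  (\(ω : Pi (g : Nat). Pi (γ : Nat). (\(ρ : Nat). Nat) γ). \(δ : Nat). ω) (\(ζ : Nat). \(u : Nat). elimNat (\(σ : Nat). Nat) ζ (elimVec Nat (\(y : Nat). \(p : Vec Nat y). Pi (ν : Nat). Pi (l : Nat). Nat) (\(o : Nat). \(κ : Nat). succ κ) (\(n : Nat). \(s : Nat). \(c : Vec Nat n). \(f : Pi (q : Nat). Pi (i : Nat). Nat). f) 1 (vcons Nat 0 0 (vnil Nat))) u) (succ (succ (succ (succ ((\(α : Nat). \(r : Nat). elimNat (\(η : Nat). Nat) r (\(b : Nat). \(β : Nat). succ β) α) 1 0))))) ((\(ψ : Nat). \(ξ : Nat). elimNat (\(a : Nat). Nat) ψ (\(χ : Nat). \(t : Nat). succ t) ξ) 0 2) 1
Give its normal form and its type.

normal form:
  3
the term's type:
  Nat


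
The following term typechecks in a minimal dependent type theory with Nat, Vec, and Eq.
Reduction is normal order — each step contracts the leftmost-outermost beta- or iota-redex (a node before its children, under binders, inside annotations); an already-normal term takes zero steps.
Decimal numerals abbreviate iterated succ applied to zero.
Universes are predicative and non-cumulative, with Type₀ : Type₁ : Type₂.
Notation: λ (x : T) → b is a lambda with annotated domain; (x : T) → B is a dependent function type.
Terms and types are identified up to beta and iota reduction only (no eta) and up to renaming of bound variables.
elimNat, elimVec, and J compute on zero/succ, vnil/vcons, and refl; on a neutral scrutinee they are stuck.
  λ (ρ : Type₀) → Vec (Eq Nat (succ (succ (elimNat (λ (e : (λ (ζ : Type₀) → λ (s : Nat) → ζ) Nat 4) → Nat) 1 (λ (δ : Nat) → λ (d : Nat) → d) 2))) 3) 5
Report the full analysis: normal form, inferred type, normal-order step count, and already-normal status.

resulting normal form:
  λ (ρ : Type₀) → Vec (Eq Nat 3 3) 5
type:
  (ρ : Type₀) → Type₀
normal-order step count: 7
term was already normal: no
first contracted redex: an elimNat iota-redex


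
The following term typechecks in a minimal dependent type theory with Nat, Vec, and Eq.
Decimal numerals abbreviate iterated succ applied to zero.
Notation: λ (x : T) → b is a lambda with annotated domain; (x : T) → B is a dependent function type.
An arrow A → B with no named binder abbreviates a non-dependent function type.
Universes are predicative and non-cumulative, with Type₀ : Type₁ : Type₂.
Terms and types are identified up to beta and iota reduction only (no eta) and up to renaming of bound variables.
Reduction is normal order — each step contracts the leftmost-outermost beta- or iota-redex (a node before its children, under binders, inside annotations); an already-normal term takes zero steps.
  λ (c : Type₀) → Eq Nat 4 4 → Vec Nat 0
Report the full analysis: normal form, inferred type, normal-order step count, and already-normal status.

normal form:
  λ (c : Type₀) → Eq Nat 4 4 → Vec Nat 0
type:
  Type₀ → Type₀
steps to reach normal form (normal order): 0
already normal: yes
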